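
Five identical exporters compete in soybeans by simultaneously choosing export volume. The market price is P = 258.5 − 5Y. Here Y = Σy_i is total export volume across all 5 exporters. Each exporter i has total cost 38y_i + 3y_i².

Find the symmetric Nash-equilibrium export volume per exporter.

6.125

A representative exporter's profit is π_i = y_i(258.5 − 5Y) − 38y_i − 3y_i², with Y = y_i + Σ_{j≠i} y_j.
First-order condition: 220.5 − 16y_i − 5Σ_{j≠i} y_j = 0.
Imposing symmetry (y_j = y for all j) turns Σ_{j≠i} y_j into 4y, so 220.5 = 36y and y = 6.125.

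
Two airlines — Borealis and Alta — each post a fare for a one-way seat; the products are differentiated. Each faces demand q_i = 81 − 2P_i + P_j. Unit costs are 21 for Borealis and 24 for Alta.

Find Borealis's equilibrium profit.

832.32

Borealis's profit: π = (P_{Borealis} − 21)(81 − 2P_{Borealis} + P_{Alta}).
∂π/∂P_{Borealis} = 123 − 4P_{Borealis} + P_{Alta} = 0 ⇒ P_{Borealis} = 30.75 + 0.25P_{Alta}.
Similarly P_{Alta} = 32.25 + 0.25P_{Borealis}.
Plugging P_{Alta} into Borealis's best response: P_{Borealis} = 30.75 + 0.25(32.25 + 0.25P_{Borealis}) ⇒ 0.9375P_{Borealis} = 38.8125, so P_{Borealis} = 41.4.
Then P_{Alta} = 32.25 + 0.25·41.4 = 42.6.
q_{Borealis} = 81 − 2·41.4 + 42.6 = 40.8.
Profit = (41.4 − 21)·40.8 = 832.32.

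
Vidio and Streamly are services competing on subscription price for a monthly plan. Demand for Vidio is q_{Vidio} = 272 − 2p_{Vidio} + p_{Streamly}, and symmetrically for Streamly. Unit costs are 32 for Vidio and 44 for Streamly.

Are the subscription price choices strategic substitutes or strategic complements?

Vidio's profit: π = (p_{Vidio} − 32)(272 − 2p_{Vidio} + p_{Streamly}).
∂π/∂p_{Vidio} = 336 − 4p_{Vidio} + p_{Streamly} = 0 ⇒ p_{Vidio} = 84 + 0.25p_{Streamly}.
The best-response slope dp_{Vidio}/dp_{Streamly} = 0.25 > 0: the reaction function is upward-sloping, so the choices are strategic complements.

strategic complements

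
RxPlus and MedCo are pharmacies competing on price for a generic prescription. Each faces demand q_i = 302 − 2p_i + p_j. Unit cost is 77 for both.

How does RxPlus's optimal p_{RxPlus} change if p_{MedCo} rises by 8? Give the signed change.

2

RxPlus's profit: π = (p_{RxPlus} − 77)(302 − 2p_{RxPlus} + p_{MedCo}).
∂π/∂p_{RxPlus} = 456 − 4p_{RxPlus} + p_{MedCo} = 0 ⇒ p_{RxPlus} = 114 + 0.25p_{MedCo}.
The reaction-function slope is 0.25, so an 8-unit rise in p_{MedCo} moves p_{RxPlus} by 0.25 × 8 = 2. RxPlus's best response rises — the actions are strategic complements.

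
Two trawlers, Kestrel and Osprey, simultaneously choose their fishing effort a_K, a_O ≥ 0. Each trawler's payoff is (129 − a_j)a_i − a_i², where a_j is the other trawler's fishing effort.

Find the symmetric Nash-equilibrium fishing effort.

Kestrel's payoff is (129 − a_O)a_K − a_K².
∂π/∂a_K = 129 − a_O − 2a_K = 0, so a_K = 64.5 − 0.5a_O.
The game is symmetric, so in equilibrium a_O = a_K: the reaction function gives 1.5a_K = 64.5, hence a_K = 43.

43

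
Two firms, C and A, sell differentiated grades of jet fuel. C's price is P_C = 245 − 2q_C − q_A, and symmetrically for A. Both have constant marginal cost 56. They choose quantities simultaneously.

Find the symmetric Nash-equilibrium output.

37.8

Firm C's profit: π = q_C(245 − 2q_C − q_A) − 56q_C.
∂π/∂q_C = 189 − 4q_C − q_A = 0 ⇒ q_C = 47.25 − 0.25q_A.
By symmetry q_A = q_C; substituting into the reaction function, 1.25q_C = 47.25 and q_C = 37.8.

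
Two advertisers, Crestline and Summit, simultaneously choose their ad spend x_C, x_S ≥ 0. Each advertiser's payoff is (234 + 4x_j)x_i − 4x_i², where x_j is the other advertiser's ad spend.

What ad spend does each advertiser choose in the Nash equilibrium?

Crestline's payoff is (234 + 4x_S)x_C − 4x_C².
∂π/∂x_C = 234 + 4x_S − 8x_C = 0, so x_C = 29.25 + 0.5x_S.
Setting x_C = x_S in the reaction function: x_C = 29.25 + 0.5x_C, so x_C = 29.25 / 0.5 = 58.5.

58.5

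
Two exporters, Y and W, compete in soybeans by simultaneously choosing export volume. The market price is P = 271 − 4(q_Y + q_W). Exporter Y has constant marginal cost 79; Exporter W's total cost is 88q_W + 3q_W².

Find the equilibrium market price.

160.5

Exporter Y's profit: π = q_Y(271 − 4(q_Y + q_W)) − 79q_Y.
∂π/∂q_Y = 192 − 8q_Y − 4q_W = 0, so q_Y = 24 − 0.5q_W.
For W: ∂π/∂q_W = 183 − 14q_W − 4q_Y = 0 ⇒ q_W = 183/14 − (2/7)q_Y.
Solving the two reaction functions simultaneously: (1 − (−0.5)(−2/7))q_Y = 24 − 0.5·(183/14), so (6/7)q_Y = 489/28 and q_Y = 20.375.
Then q_W = 183/14 − (2/7)·20.375 = 7.25.
Equilibrium price: P = 271 − 4·27.625 = 160.5.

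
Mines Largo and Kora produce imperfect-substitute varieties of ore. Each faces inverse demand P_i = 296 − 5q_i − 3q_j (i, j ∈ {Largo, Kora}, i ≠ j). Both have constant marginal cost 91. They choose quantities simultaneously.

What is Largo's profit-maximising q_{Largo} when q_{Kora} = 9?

Mine Largo's profit: π = q_{Largo}(296 − 5q_{Largo} − 3q_{Kora}) − 91q_{Largo}.
∂π/∂q_{Largo} = 205 − 10q_{Largo} − 3q_{Kora} = 0 ⇒ q_{Largo} = 20.5 − 0.3q_{Kora}.
At q_{Kora} = 9: q_{Largo} = 20.5 − 0.3·9 = 17.8.

17.8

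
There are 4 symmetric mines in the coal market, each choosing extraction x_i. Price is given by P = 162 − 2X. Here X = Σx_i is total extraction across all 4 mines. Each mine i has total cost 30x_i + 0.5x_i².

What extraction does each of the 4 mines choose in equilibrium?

A representative mine's profit is π_i = x_i(162 − 2X) − 30x_i − 0.5x_i², with X = x_i + Σ_{j≠i} x_j.
First-order condition: 132 − 5x_i − 2Σ_{j≠i} x_j = 0.
In a symmetric equilibrium every mine chooses the same x, so Σ_{j≠i} x_j = 3x. The condition becomes 132 − 11x = 0, giving x = 132/11 = 12.

12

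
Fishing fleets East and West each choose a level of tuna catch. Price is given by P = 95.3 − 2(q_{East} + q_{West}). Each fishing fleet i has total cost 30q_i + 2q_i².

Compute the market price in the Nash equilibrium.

Fishing fleet East's profit: π = q_{East}(95.3 − 2(q_{East} + q_{West})) − 30q_{East} − 2q_{East}².
∂π/∂q_{East} = 65.3 − 8q_{East} − 2q_{West} = 0, so q_{East} = 8.1625 − 0.25q_{West}.
The game is symmetric, so in equilibrium q_{West} = q_{East}: the reaction function gives 1.25q_{East} = 8.1625, hence q_{East} = 6.53.
Equilibrium price: P = 95.3 − 2·13.06 = 69.18.

69.18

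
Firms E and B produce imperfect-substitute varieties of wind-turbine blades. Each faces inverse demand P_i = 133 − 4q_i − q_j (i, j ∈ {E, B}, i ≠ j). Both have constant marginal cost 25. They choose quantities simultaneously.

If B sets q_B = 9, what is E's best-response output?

Firm E's profit: π = q_E(133 − 4q_E − q_B) − 25q_E.
∂π/∂q_E = 108 − 8q_E − q_B = 0 ⇒ q_E = 13.5 − 0.125q_B.
At q_B = 9: q_E = 13.5 − 0.125·9 = 12.375.

12.375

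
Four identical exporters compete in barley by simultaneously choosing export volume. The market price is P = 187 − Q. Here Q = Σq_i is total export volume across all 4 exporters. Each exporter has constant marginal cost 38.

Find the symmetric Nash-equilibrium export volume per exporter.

A representative exporter's profit is π_i = q_i(187 − Q) − 38q_i, with Q = q_i + Σ_{j≠i} q_j.
First-order condition: 149 − 2q_i − Σ_{j≠i} q_j = 0.
Imposing symmetry (q_j = q for all j) turns Σ_{j≠i} q_j into 3q, so 149 = 5q and q = 29.8.

29.8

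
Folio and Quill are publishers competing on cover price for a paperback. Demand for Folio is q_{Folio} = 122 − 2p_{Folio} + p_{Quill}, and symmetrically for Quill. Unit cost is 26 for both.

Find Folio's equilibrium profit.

2048

Folio's profit: π = (p_{Folio} − 26)(122 − 2p_{Folio} + p_{Quill}).
∂π/∂p_{Folio} = 174 − 4p_{Folio} + p_{Quill} = 0 ⇒ p_{Folio} = 43.5 + 0.25p_{Quill}.
The game is symmetric, so in equilibrium p_{Quill} = p_{Folio}: the reaction function gives 0.75p_{Folio} = 43.5, hence p_{Folio} = 58.
q_{Folio} = 122 − 2·58 + 58 = 64.
Profit = (58 − 26)·64 = 2048.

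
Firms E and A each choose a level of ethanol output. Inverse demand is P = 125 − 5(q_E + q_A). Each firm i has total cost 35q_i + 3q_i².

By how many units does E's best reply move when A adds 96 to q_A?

-30

Firm E's profit: π = q_E(125 − 5(q_E + q_A)) − 35q_E − 3q_E².
∂π/∂q_E = 90 − 16q_E − 5q_A = 0, so q_E = 5.625 − 0.3125q_A.
The reaction-function slope is −0.3125, so a 96-unit rise in q_A moves q_E by −0.3125 × 96 = −30. E's best response falls — the actions are strategic substitutes.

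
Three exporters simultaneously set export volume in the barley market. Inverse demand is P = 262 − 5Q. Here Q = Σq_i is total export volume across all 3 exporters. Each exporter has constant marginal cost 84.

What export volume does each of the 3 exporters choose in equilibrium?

A representative exporter's profit is π_i = q_i(262 − 5Q) − 84q_i, with Q = q_i + Σ_{j≠i} q_j.
First-order condition: 178 − 10q_i − 5Σ_{j≠i} q_j = 0.
In a symmetric equilibrium every exporter chooses the same q, so Σ_{j≠i} q_j = 2q. The condition becomes 178 − 20q = 0, giving q = 178/20 = 8.9.

8.9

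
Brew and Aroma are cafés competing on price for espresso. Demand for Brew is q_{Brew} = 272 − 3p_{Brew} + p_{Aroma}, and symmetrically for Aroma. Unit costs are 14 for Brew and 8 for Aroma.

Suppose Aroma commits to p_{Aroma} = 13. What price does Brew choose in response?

Brew's profit: π = (p_{Brew} − 14)(272 − 3p_{Brew} + p_{Aroma}).
∂π/∂p_{Brew} = 314 − 6p_{Brew} + p_{Aroma} = 0 ⇒ p_{Brew} = 157/3 + (1/6)p_{Aroma}.
At p_{Aroma} = 13: p_{Brew} = 157/3 + (1/6)·13 = 54.5.

54.5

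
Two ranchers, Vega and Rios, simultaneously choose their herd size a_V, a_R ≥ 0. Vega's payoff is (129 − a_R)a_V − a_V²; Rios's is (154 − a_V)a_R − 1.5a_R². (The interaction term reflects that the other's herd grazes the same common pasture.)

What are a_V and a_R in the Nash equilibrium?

Expanding Vega's payoff: 129a_V − a_Ra_V − a_V².
∂π/∂a_V = 129 − a_R − 2a_V = 0, so a_V = 64.5 − 0.5a_R.
Likewise for Rios: a_R = 154/3 − (1/3)a_V.
Substituting the second reaction function into the first: a_V = 64.5 − 0.5(154/3 − (1/3)a_V), which gives (5/6)a_V = 233/6 ⇒ a_V = 46.6.
Then a_R = 154/3 − (1/3)·46.6 = 35.8.

46.6, 35.8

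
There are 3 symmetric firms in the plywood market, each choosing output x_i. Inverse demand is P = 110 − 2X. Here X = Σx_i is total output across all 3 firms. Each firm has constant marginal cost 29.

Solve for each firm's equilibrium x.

A representative firm's profit is π_i = x_i(110 − 2X) − 29x_i, with X = x_i + Σ_{j≠i} x_j.
First-order condition: 81 − 4x_i − 2Σ_{j≠i} x_j = 0.
Imposing symmetry (x_j = x for all j) turns Σ_{j≠i} x_j into 2x, so 81 = 8x and x = 10.125.

10.125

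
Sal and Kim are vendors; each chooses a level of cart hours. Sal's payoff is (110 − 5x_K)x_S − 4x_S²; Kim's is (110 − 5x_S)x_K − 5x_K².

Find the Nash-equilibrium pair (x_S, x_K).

10, 6

Expanding Sal's payoff: 110x_S − 5x_Kx_S − 4x_S².
∂π/∂x_S = 110 − 5x_K − 8x_S = 0, so x_S = 13.75 − 0.625x_K.
Likewise for Kim: x_K = 11 − 0.5x_S.
Solving the two reaction functions simultaneously: (1 − (−0.625)(−0.5))x_S = 13.75 − 0.625·11, so 0.6875x_S = 6.875 and x_S = 10.
Then x_K = 11 − 0.5·10 = 6.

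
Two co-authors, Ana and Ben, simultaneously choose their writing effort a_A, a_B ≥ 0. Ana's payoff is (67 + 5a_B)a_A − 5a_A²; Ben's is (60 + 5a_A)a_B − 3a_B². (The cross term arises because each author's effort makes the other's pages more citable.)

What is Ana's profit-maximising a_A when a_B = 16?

14.7

Expanding Ana's payoff: 67a_A + 5a_Ba_A − 5a_A².
∂π/∂a_A = 67 + 5a_B − 10a_A = 0, so a_A = 6.7 + 0.5a_B.
At a_B = 16: a_A = 6.7 + 0.5·16 = 14.7.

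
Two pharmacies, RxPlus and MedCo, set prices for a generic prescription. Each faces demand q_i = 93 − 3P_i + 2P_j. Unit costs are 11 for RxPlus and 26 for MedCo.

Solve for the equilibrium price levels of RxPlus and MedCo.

34.3125, 39.9375

RxPlus's profit: π = (P_{RxPlus} − 11)(93 − 3P_{RxPlus} + 2P_{MedCo}).
∂π/∂P_{RxPlus} = 126 − 6P_{RxPlus} + 2P_{MedCo} = 0 ⇒ P_{RxPlus} = 21 + (1/3)P_{MedCo}.
Similarly P_{MedCo} = 28.5 + (1/3)P_{RxPlus}.
Plugging P_{MedCo} into RxPlus's best response: P_{RxPlus} = 21 + (1/3)(28.5 + (1/3)P_{RxPlus}) ⇒ (8/9)P_{RxPlus} = 30.5, so P_{RxPlus} = 34.3125.
Then P_{MedCo} = 28.5 + (1/3)·34.3125 = 39.9375.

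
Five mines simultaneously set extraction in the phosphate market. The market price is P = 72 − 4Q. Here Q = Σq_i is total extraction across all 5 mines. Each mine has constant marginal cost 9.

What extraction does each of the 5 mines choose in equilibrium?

2.625

A representative mine's profit is π_i = q_i(72 − 4Q) − 9q_i, with Q = q_i + Σ_{j≠i} q_j.
First-order condition: 63 − 8q_i − 4Σ_{j≠i} q_j = 0.
Imposing symmetry (q_j = q for all j) turns Σ_{j≠i} q_j into 4q, so 63 = 24q and q = 2.625.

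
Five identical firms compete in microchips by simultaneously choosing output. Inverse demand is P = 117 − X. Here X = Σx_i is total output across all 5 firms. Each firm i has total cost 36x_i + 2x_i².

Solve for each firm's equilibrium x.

8.1

A representative firm's profit is π_i = x_i(117 − X) − 36x_i − 2x_i², with X = x_i + Σ_{j≠i} x_j.
First-order condition: 81 − 6x_i − Σ_{j≠i} x_j = 0.
With identical firms, set every x_j = x: then 81 − 6x − 4x = 0, i.e. x = 81/10 = 8.1.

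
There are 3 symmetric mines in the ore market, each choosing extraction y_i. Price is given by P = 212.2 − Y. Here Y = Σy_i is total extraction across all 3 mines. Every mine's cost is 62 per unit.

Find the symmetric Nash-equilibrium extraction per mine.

37.55

A representative mine's profit is π_i = y_i(212.2 − Y) − 62y_i, with Y = y_i + Σ_{j≠i} y_j.
First-order condition: 150.2 − 2y_i − Σ_{j≠i} y_j = 0.
In a symmetric equilibrium every mine chooses the same y, so Σ_{j≠i} y_j = 2y. The condition becomes 150.2 − 4y = 0, giving y = 150.2/4 = 37.55.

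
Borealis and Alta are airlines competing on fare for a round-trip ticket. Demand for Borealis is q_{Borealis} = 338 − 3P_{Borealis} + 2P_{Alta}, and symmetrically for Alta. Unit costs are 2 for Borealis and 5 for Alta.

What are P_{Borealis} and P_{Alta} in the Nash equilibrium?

Borealis's profit: π = (P_{Borealis} − 2)(338 − 3P_{Borealis} + 2P_{Alta}).
∂π/∂P_{Borealis} = 344 − 6P_{Borealis} + 2P_{Alta} = 0 ⇒ P_{Borealis} = 172/3 + (1/3)P_{Alta}.
Similarly P_{Alta} = 353/6 + (1/3)P_{Borealis}.
Substituting the second reaction function into the first: P_{Borealis} = 172/3 + (1/3)(353/6 + (1/3)P_{Borealis}), which gives (8/9)P_{Borealis} = 1385/18 ⇒ P_{Borealis} = 86.5625.
Then P_{Alta} = 353/6 + (1/3)·86.5625 = 87.6875.

86.5625, 87.6875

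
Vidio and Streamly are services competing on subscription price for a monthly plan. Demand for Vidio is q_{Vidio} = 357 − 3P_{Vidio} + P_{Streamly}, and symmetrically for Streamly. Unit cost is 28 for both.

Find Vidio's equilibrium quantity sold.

Vidio's profit: π = (P_{Vidio} − 28)(357 − 3P_{Vidio} + P_{Streamly}).
∂π/∂P_{Vidio} = 441 − 6P_{Vidio} + P_{Streamly} = 0 ⇒ P_{Vidio} = 73.5 + (1/6)P_{Streamly}.
The game is symmetric, so in equilibrium P_{Streamly} = P_{Vidio}: the reaction function gives (5/6)P_{Vidio} = 73.5, hence P_{Vidio} = 88.2.
q_{Vidio} = 357 − 3·88.2 + 88.2 = 180.6.

180.6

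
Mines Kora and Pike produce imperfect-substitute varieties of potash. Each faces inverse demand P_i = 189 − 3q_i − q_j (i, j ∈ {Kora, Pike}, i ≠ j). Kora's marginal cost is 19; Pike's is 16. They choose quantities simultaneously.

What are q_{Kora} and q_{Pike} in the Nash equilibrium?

Mine Kora's profit: π = q_{Kora}(189 − 3q_{Kora} − q_{Pike}) − 19q_{Kora}.
∂π/∂q_{Kora} = 170 − 6q_{Kora} − q_{Pike} = 0 ⇒ q_{Kora} = 85/3 − (1/6)q_{Pike}.
Similarly q_{Pike} = 173/6 − (1/6)q_{Kora}.
Plugging q_{Pike} into Kora's best response: q_{Kora} = 85/3 − (1/6)(173/6 − (1/6)q_{Kora}) ⇒ (35/36)q_{Kora} = 847/36, so q_{Kora} = 24.2.
Then q_{Pike} = 173/6 − (1/6)·24.2 = 24.8.

24.2, 24.8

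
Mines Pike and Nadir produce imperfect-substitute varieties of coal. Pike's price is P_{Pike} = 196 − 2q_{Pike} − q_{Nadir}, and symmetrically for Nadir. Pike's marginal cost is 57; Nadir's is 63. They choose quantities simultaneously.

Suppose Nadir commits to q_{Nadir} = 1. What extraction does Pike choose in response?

34.5

Mine Pike's profit: π = q_{Pike}(196 − 2q_{Pike} − q_{Nadir}) − 57q_{Pike}.
∂π/∂q_{Pike} = 139 − 4q_{Pike} − q_{Nadir} = 0 ⇒ q_{Pike} = 34.75 − 0.25q_{Nadir}.
At q_{Nadir} = 1: q_{Pike} = 34.75 − 0.25·1 = 34.5.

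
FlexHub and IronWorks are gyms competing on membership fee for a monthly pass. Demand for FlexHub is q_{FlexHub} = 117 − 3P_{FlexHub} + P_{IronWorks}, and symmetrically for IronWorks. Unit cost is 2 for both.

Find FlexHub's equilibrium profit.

FlexHub's profit: π = (P_{FlexHub} − 2)(117 − 3P_{FlexHub} + P_{IronWorks}).
∂π/∂P_{FlexHub} = 123 − 6P_{FlexHub} + P_{IronWorks} = 0 ⇒ P_{FlexHub} = 20.5 + (1/6)P_{IronWorks}.
By symmetry P_{IronWorks} = P_{FlexHub}; substituting into the reaction function, (5/6)P_{FlexHub} = 20.5 and P_{FlexHub} = 24.6.
q_{FlexHub} = 117 − 3·24.6 + 24.6 = 67.8.
Profit = (24.6 − 2)·67.8 = 1532.28.

1532.28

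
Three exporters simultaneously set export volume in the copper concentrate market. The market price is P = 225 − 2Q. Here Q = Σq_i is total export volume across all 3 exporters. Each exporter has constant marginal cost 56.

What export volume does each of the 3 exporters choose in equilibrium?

A representative exporter's profit is π_i = q_i(225 − 2Q) − 56q_i, with Q = q_i + Σ_{j≠i} q_j.
First-order condition: 169 − 4q_i − 2Σ_{j≠i} q_j = 0.
Imposing symmetry (q_j = q for all j) turns Σ_{j≠i} q_j into 2q, so 169 = 8q and q = 21.125.

21.125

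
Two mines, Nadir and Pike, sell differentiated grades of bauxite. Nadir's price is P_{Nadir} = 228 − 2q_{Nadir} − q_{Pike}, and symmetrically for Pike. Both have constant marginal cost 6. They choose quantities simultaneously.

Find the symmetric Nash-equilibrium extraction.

Mine Nadir's profit: π = q_{Nadir}(228 − 2q_{Nadir} − q_{Pike}) − 6q_{Nadir}.
∂π/∂q_{Nadir} = 222 − 4q_{Nadir} − q_{Pike} = 0 ⇒ q_{Nadir} = 55.5 − 0.25q_{Pike}.
Setting q_{Nadir} = q_{Pike} in the reaction function: q_{Nadir} = 55.5 − 0.25q_{Nadir}, so q_{Nadir} = 55.5 / 1.25 = 44.4.

44.4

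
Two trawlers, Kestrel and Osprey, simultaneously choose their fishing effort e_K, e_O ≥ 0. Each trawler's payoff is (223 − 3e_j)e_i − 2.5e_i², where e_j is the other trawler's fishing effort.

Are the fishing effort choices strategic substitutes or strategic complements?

strategic substitutes

Kestrel's payoff is (223 − 3e_O)e_K − 2.5e_K².
∂π/∂e_K = 223 − 3e_O − 5e_K = 0, so e_K = 44.6 − 0.6e_O.
The best-response slope de_K/de_O = −0.6 < 0: the reaction function is downward-sloping, so the choices are strategic substitutes.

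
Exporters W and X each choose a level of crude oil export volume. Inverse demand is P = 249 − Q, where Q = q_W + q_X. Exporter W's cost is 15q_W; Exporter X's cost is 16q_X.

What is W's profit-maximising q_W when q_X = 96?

69

Exporter W's profit: π = q_W(249 − (q_W + q_X)) − 15q_W.
∂π/∂q_W = 234 − 2q_W − q_X = 0, so q_W = 117 − 0.5q_X.
At q_X = 96: q_W = 117 − 0.5·96 = 69.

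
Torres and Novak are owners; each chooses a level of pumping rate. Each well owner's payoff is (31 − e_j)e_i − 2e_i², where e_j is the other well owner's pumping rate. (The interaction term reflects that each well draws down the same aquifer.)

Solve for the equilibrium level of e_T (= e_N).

6.2

Torres's payoff is (31 − e_N)e_T − 2e_T².
∂π/∂e_T = 31 − e_N − 4e_T = 0, so e_T = 7.75 − 0.25e_N.
Setting e_T = e_N in the reaction function: e_T = 7.75 − 0.25e_T, so e_T = 7.75 / 1.25 = 6.2.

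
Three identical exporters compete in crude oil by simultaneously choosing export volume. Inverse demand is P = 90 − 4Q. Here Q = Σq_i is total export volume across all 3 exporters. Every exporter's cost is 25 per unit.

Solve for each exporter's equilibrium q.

4.0625

A representative exporter's profit is π_i = q_i(90 − 4Q) − 25q_i, with Q = q_i + Σ_{j≠i} q_j.
First-order condition: 65 − 8q_i − 4Σ_{j≠i} q_j = 0.
With identical exporters, set every q_j = q: then 65 − 8q − 8q = 0, i.e. q = 65/16 = 4.0625.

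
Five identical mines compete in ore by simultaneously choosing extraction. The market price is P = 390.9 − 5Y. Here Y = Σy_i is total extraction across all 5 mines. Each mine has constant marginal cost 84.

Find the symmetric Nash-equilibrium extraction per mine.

A representative mine's profit is π_i = y_i(390.9 − 5Y) − 84y_i, with Y = y_i + Σ_{j≠i} y_j.
First-order condition: 306.9 − 10y_i − 5Σ_{j≠i} y_j = 0.
With identical mines, set every y_j = y: then 306.9 − 10y − 20y = 0, i.e. y = 306.9/30 = 10.23.

10.23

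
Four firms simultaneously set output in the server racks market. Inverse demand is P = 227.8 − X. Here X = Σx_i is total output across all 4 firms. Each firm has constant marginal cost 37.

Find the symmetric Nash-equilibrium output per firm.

38.16

A representative firm's profit is π_i = x_i(227.8 − X) − 37x_i, with X = x_i + Σ_{j≠i} x_j.
First-order condition: 190.8 − 2x_i − Σ_{j≠i} x_j = 0.
In a symmetric equilibrium every firm chooses the same x, so Σ_{j≠i} x_j = 3x. The condition becomes 190.8 − 5x = 0, giving x = 190.8/5 = 38.16.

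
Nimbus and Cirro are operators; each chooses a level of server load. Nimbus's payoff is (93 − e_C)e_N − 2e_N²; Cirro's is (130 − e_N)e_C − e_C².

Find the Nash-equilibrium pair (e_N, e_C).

Expanding Nimbus's payoff: 93e_N − e_Ce_N − 2e_N².
∂π/∂e_N = 93 − e_C − 4e_N = 0, so e_N = 23.25 − 0.25e_C.
Likewise for Cirro: e_C = 65 − 0.5e_N.
Substituting the second reaction function into the first: e_N = 23.25 − 0.25(65 − 0.5e_N), which gives 0.875e_N = 7 ⇒ e_N = 8.
Then e_C = 65 − 0.5·8 = 61.

8, 61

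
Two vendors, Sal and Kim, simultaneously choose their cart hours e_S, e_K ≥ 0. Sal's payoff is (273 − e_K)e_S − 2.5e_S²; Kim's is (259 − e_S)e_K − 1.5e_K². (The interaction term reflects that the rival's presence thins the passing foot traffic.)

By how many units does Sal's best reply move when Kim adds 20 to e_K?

Expanding Sal's payoff: 273e_S − e_Ke_S − 2.5e_S².
∂π/∂e_S = 273 − e_K − 5e_S = 0, so e_S = 54.6 − 0.2e_K.
The reaction-function slope is −0.2, so a 20-unit rise in e_K moves e_S by −0.2 × 20 = −4. Sal's best response falls — the actions are strategic substitutes.

-4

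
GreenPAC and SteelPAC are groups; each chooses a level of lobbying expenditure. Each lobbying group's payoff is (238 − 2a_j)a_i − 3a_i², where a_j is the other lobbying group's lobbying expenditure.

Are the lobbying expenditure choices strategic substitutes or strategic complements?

GreenPAC's payoff is (238 − 2a_S)a_G − 3a_G².
∂π/∂a_G = 238 − 2a_S − 6a_G = 0, so a_G = 119/3 − (1/3)a_S.
The best-response slope da_G/da_S = −1/3 < 0: the reaction function is downward-sloping, so the choices are strategic substitutes.

strategic substitutes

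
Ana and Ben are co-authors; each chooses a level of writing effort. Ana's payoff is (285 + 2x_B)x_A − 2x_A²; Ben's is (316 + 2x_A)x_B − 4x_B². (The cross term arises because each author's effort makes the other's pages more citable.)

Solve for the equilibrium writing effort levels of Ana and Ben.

Expanding Ana's payoff: 285x_A + 2x_Bx_A − 2x_A².
∂π/∂x_A = 285 + 2x_B − 4x_A = 0, so x_A = 71.25 + 0.5x_B.
Likewise for Ben: x_B = 39.5 + 0.25x_A.
Solving the two reaction functions simultaneously: (1 − (0.5)(0.25))x_A = 71.25 + 0.5·39.5, so 0.875x_A = 91 and x_A = 104.
Then x_B = 39.5 + 0.25·104 = 65.5.

104, 65.5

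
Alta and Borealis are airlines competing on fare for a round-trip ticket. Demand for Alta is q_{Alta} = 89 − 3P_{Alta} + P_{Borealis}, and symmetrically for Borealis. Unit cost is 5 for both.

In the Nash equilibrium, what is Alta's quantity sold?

47.4

Alta's profit: π = (P_{Alta} − 5)(89 − 3P_{Alta} + P_{Borealis}).
∂π/∂P_{Alta} = 104 − 6P_{Alta} + P_{Borealis} = 0 ⇒ P_{Alta} = 52/3 + (1/6)P_{Borealis}.
Setting P_{Alta} = P_{Borealis} in the reaction function: P_{Alta} = 52/3 + (1/6)P_{Alta}, so P_{Alta} = (52/3) / (5/6) = 20.8.
q_{Alta} = 89 − 3·20.8 + 20.8 = 47.4.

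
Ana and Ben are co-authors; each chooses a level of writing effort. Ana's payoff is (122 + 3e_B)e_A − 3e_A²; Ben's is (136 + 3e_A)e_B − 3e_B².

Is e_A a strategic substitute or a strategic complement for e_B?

strategic complements

Expanding Ana's payoff: 122e_A + 3e_Be_A − 3e_A².
∂π/∂e_A = 122 + 3e_B − 6e_A = 0, so e_A = 61/3 + 0.5e_B.
The best-response slope de_A/de_B = 0.5 > 0: the reaction function is upward-sloping, so the choices are strategic complements.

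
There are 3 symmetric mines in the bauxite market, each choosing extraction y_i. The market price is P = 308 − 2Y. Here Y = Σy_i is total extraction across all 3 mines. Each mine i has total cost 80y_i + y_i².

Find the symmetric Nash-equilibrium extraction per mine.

A representative mine's profit is π_i = y_i(308 − 2Y) − 80y_i − y_i², with Y = y_i + Σ_{j≠i} y_j.
First-order condition: 228 − 6y_i − 2Σ_{j≠i} y_j = 0.
Imposing symmetry (y_j = y for all j) turns Σ_{j≠i} y_j into 2y, so 228 = 10y and y = 22.8.

22.8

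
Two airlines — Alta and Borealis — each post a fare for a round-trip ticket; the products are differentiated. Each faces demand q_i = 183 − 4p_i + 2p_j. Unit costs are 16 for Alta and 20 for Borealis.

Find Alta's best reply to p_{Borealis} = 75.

Alta's profit: π = (p_{Alta} − 16)(183 − 4p_{Alta} + 2p_{Borealis}).
∂π/∂p_{Alta} = 247 − 8p_{Alta} + 2p_{Borealis} = 0 ⇒ p_{Alta} = 30.875 + 0.25p_{Borealis}.
At p_{Borealis} = 75: p_{Alta} = 30.875 + 0.25·75 = 49.625.

49.625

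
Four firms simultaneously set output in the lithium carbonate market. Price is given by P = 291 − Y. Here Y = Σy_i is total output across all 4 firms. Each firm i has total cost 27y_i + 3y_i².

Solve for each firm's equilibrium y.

24

A representative firm's profit is π_i = y_i(291 − Y) − 27y_i − 3y_i², with Y = y_i + Σ_{j≠i} y_j.
First-order condition: 264 − 8y_i − Σ_{j≠i} y_j = 0.
With identical firms, set every y_j = y: then 264 − 8y − 3y = 0, i.e. y = 264/11 = 24.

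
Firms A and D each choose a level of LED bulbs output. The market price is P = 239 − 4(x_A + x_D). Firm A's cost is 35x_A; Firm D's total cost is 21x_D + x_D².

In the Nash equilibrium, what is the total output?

32.75

Firm A's profit: π = x_A(239 − 4(x_A + x_D)) − 35x_A.
∂π/∂x_A = 204 − 8x_A − 4x_D = 0, so x_A = 25.5 − 0.5x_D.
For D: ∂π/∂x_D = 218 − 10x_D − 4x_A = 0 ⇒ x_D = 21.8 − 0.4x_A.
Solving the two reaction functions simultaneously: (1 − (−0.5)(−0.4))x_A = 25.5 − 0.5·21.8, so 0.8x_A = 14.6 and x_A = 18.25.
Then x_D = 21.8 − 0.4·18.25 = 14.5.
Total output: 18.25 + 14.5 = 32.75.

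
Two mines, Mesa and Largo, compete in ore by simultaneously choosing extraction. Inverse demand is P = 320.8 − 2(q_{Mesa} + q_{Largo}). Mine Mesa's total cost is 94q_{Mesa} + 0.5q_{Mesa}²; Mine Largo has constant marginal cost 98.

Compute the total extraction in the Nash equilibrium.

70.125

Mine Mesa's profit: π = q_{Mesa}(320.8 − 2(q_{Mesa} + q_{Largo})) − 94q_{Mesa} − 0.5q_{Mesa}².
∂π/∂q_{Mesa} = 226.8 − 5q_{Mesa} − 2q_{Largo} = 0, so q_{Mesa} = 45.36 − 0.4q_{Largo}.
For Largo: ∂π/∂q_{Largo} = 222.8 − 4q_{Largo} − 2q_{Mesa} = 0 ⇒ q_{Largo} = 55.7 − 0.5q_{Mesa}.
Substituting the second reaction function into the first: q_{Mesa} = 45.36 − 0.4(55.7 − 0.5q_{Mesa}), which gives 0.8q_{Mesa} = 23.08 ⇒ q_{Mesa} = 28.85.
Then q_{Largo} = 55.7 − 0.5·28.85 = 41.275.
Total extraction: 28.85 + 41.275 = 70.125.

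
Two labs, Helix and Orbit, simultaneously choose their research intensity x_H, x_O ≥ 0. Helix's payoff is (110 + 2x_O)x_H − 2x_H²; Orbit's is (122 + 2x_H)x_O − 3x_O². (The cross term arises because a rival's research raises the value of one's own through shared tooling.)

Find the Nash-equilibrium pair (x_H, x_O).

45.2, 35.4

Expanding Helix's payoff: 110x_H + 2x_Ox_H − 2x_H².
∂π/∂x_H = 110 + 2x_O − 4x_H = 0, so x_H = 27.5 + 0.5x_O.
Likewise for Orbit: x_O = 61/3 + (1/3)x_H.
Substituting the second reaction function into the first: x_H = 27.5 + 0.5(61/3 + (1/3)x_H), which gives (5/6)x_H = 113/3 ⇒ x_H = 45.2.
Then x_O = 61/3 + (1/3)·45.2 = 35.4.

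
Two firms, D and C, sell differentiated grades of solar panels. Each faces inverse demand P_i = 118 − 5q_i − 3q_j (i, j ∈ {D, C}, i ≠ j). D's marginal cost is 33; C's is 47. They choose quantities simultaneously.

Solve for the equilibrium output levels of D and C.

Firm D's profit: π = q_D(118 − 5q_D − 3q_C) − 33q_D.
∂π/∂q_D = 85 − 10q_D − 3q_C = 0 ⇒ q_D = 8.5 − 0.3q_C.
Similarly q_C = 7.1 − 0.3q_D.
Plugging q_C into D's best response: q_D = 8.5 − 0.3(7.1 − 0.3q_D) ⇒ 0.91q_D = 6.37, so q_D = 7.
Then q_C = 7.1 − 0.3·7 = 5.

7, 5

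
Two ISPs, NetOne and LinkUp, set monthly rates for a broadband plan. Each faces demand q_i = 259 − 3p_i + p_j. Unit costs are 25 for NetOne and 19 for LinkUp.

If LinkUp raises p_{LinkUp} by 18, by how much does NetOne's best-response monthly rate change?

NetOne's profit: π = (p_{NetOne} − 25)(259 − 3p_{NetOne} + p_{LinkUp}).
∂π/∂p_{NetOne} = 334 − 6p_{NetOne} + p_{LinkUp} = 0 ⇒ p_{NetOne} = 167/3 + (1/6)p_{LinkUp}.
The reaction-function slope is 1/6, so an 18-unit rise in p_{LinkUp} moves p_{NetOne} by 1/6 × 18 = 3. NetOne's best response rises — the actions are strategic complements.

3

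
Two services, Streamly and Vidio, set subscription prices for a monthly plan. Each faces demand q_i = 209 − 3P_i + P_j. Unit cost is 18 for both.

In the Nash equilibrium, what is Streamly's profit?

Streamly's profit: π = (P_{Streamly} − 18)(209 − 3P_{Streamly} + P_{Vidio}).
∂π/∂P_{Streamly} = 263 − 6P_{Streamly} + P_{Vidio} = 0 ⇒ P_{Streamly} = 263/6 + (1/6)P_{Vidio}.
The game is symmetric, so in equilibrium P_{Vidio} = P_{Streamly}: the reaction function gives (5/6)P_{Streamly} = 263/6, hence P_{Streamly} = 52.6.
q_{Streamly} = 209 − 3·52.6 + 52.6 = 103.8.
Profit = (52.6 − 18)·103.8 = 3591.48.

3591.48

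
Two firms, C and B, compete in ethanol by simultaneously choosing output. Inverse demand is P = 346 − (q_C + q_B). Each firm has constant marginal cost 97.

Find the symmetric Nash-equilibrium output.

83

Firm C's profit: π = q_C(346 − (q_C + q_B)) − 97q_C.
∂π/∂q_C = 249 − 2q_C − q_B = 0, so q_C = 124.5 − 0.5q_B.
The game is symmetric, so in equilibrium q_B = q_C: the reaction function gives 1.5q_C = 124.5, hence q_C = 83.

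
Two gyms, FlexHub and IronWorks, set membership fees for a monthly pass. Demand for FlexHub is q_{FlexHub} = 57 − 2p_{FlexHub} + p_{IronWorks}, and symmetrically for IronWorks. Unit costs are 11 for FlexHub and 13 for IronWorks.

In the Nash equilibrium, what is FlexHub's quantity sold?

FlexHub's profit: π = (p_{FlexHub} − 11)(57 − 2p_{FlexHub} + p_{IronWorks}).
∂π/∂p_{FlexHub} = 79 − 4p_{FlexHub} + p_{IronWorks} = 0 ⇒ p_{FlexHub} = 19.75 + 0.25p_{IronWorks}.
Similarly p_{IronWorks} = 20.75 + 0.25p_{FlexHub}.
Solving the two reaction functions simultaneously: (1 − (0.25)(0.25))p_{FlexHub} = 19.75 + 0.25·20.75, so 0.9375p_{FlexHub} = 24.9375 and p_{FlexHub} = 26.6.
Then p_{IronWorks} = 20.75 + 0.25·26.6 = 27.4.
q_{FlexHub} = 57 − 2·26.6 + 27.4 = 31.2.

31.2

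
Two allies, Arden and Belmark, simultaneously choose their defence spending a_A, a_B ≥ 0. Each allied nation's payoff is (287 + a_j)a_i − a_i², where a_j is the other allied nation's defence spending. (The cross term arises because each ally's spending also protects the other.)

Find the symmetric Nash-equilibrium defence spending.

287

Arden's payoff is (287 + a_B)a_A − a_A².
∂π/∂a_A = 287 + a_B − 2a_A = 0, so a_A = 143.5 + 0.5a_B.
The game is symmetric, so in equilibrium a_B = a_A: the reaction function gives 0.5a_A = 143.5, hence a_A = 287.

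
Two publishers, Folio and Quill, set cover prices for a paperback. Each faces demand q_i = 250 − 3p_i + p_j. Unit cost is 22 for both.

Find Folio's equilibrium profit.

5092.32

Folio's profit: π = (p_{Folio} − 22)(250 − 3p_{Folio} + p_{Quill}).
∂π/∂p_{Folio} = 316 − 6p_{Folio} + p_{Quill} = 0 ⇒ p_{Folio} = 158/3 + (1/6)p_{Quill}.
The game is symmetric, so in equilibrium p_{Quill} = p_{Folio}: the reaction function gives (5/6)p_{Folio} = 158/3, hence p_{Folio} = 63.2.
q_{Folio} = 250 − 3·63.2 + 63.2 = 123.6.
Profit = (63.2 − 22)·123.6 = 5092.32.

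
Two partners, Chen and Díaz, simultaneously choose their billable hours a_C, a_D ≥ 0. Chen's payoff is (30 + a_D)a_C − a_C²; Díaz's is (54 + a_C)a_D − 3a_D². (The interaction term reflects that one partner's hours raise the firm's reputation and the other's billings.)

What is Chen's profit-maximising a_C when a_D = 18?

Expanding Chen's payoff: 30a_C + a_Da_C − a_C².
∂π/∂a_C = 30 + a_D − 2a_C = 0, so a_C = 15 + 0.5a_D.
At a_D = 18: a_C = 15 + 0.5·18 = 24.

24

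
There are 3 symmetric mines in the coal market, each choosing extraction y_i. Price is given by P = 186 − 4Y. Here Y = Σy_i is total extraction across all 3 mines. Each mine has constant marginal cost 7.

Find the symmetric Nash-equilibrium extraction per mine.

11.1875

A representative mine's profit is π_i = y_i(186 − 4Y) − 7y_i, with Y = y_i + Σ_{j≠i} y_j.
First-order condition: 179 − 8y_i − 4Σ_{j≠i} y_j = 0.
Imposing symmetry (y_j = y for all j) turns Σ_{j≠i} y_j into 2y, so 179 = 16y and y = 11.1875.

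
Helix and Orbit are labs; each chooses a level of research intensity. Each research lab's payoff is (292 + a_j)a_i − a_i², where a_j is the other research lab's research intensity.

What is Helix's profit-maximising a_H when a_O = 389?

Helix's payoff is (292 + a_O)a_H − a_H².
∂π/∂a_H = 292 + a_O − 2a_H = 0, so a_H = 146 + 0.5a_O.
At a_O = 389: a_H = 146 + 0.5·389 = 340.5.

340.5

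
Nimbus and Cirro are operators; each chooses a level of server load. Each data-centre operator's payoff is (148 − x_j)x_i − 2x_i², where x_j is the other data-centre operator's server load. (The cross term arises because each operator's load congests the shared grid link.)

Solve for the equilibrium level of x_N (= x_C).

29.6

Nimbus's payoff is (148 − x_C)x_N − 2x_N².
∂π/∂x_N = 148 − x_C − 4x_N = 0, so x_N = 37 − 0.25x_C.
The game is symmetric, so in equilibrium x_C = x_N: the reaction function gives 1.25x_N = 37, hence x_N = 29.6.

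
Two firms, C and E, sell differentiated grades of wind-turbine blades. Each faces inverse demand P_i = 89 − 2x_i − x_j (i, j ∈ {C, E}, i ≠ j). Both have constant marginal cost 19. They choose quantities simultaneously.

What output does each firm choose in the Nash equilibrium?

Firm C's profit: π = x_C(89 − 2x_C − x_E) − 19x_C.
∂π/∂x_C = 70 − 4x_C − x_E = 0 ⇒ x_C = 17.5 − 0.25x_E.
The game is symmetric, so in equilibrium x_E = x_C: the reaction function gives 1.25x_C = 17.5, hence x_C = 14.

14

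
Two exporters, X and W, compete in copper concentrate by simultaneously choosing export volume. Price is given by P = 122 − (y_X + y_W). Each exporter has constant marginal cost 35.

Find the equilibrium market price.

64

Exporter X's profit: π = y_X(122 − (y_X + y_W)) − 35y_X.
∂π/∂y_X = 87 − 2y_X − y_W = 0, so y_X = 43.5 − 0.5y_W.
The game is symmetric, so in equilibrium y_W = y_X: the reaction function gives 1.5y_X = 43.5, hence y_X = 29.
Equilibrium price: P = 122 − 58 = 64.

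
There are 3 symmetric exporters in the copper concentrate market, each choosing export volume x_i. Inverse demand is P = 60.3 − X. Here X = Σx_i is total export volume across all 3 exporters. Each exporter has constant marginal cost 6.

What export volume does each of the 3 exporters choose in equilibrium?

A representative exporter's profit is π_i = x_i(60.3 − X) − 6x_i, with X = x_i + Σ_{j≠i} x_j.
First-order condition: 54.3 − 2x_i − Σ_{j≠i} x_j = 0.
In a symmetric equilibrium every exporter chooses the same x, so Σ_{j≠i} x_j = 2x. The condition becomes 54.3 − 4x = 0, giving x = 54.3/4 = 13.575.

13.575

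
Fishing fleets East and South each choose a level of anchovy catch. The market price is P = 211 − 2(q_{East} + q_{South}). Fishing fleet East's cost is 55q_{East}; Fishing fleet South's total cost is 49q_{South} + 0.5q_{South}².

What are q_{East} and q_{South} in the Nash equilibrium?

28.5, 21

Fishing fleet East's profit: π = q_{East}(211 − 2(q_{East} + q_{South})) − 55q_{East}.
∂π/∂q_{East} = 156 − 4q_{East} − 2q_{South} = 0, so q_{East} = 39 − 0.5q_{South}.
For South: ∂π/∂q_{South} = 162 − 5q_{South} − 2q_{East} = 0 ⇒ q_{South} = 32.4 − 0.4q_{East}.
Solving the two reaction functions simultaneously: (1 − (−0.5)(−0.4))q_{East} = 39 − 0.5·32.4, so 0.8q_{East} = 22.8 and q_{East} = 28.5.
Then q_{South} = 32.4 − 0.4·28.5 = 21.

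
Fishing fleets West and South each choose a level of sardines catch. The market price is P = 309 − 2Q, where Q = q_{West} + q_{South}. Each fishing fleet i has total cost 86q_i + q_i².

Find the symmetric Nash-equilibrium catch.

Fishing fleet West's profit: π = q_{West}(309 − 2(q_{West} + q_{South})) − 86q_{West} − q_{West}².
∂π/∂q_{West} = 223 − 6q_{West} − 2q_{South} = 0, so q_{West} = 223/6 − (1/3)q_{South}.
By symmetry q_{South} = q_{West}; substituting into the reaction function, (4/3)q_{West} = 223/6 and q_{West} = 27.875.

27.875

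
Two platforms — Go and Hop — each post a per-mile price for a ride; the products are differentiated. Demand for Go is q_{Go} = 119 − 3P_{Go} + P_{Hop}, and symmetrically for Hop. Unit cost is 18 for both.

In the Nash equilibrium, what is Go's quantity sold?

Go's profit: π = (P_{Go} − 18)(119 − 3P_{Go} + P_{Hop}).
∂π/∂P_{Go} = 173 − 6P_{Go} + P_{Hop} = 0 ⇒ P_{Go} = 173/6 + (1/6)P_{Hop}.
By symmetry P_{Hop} = P_{Go}; substituting into the reaction function, (5/6)P_{Go} = 173/6 and P_{Go} = 34.6.
q_{Go} = 119 − 3·34.6 + 34.6 = 49.8.

49.8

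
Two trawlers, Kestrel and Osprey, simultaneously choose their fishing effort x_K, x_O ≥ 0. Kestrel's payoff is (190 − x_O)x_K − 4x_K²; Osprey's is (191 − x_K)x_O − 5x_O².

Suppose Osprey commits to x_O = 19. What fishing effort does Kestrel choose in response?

21.375

Expanding Kestrel's payoff: 190x_K − x_Ox_K − 4x_K².
∂π/∂x_K = 190 − x_O − 8x_K = 0, so x_K = 23.75 − 0.125x_O.
At x_O = 19: x_K = 23.75 − 0.125·19 = 21.375.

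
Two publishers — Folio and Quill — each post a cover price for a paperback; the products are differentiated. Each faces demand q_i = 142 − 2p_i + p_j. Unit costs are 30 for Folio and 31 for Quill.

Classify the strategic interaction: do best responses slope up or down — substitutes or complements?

strategic complements

Folio's profit: π = (p_{Folio} − 30)(142 − 2p_{Folio} + p_{Quill}).
∂π/∂p_{Folio} = 202 − 4p_{Folio} + p_{Quill} = 0 ⇒ p_{Folio} = 50.5 + 0.25p_{Quill}.
The best-response slope dp_{Folio}/dp_{Quill} = 0.25 > 0: the reaction function is upward-sloping, so the choices are strategic complements.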